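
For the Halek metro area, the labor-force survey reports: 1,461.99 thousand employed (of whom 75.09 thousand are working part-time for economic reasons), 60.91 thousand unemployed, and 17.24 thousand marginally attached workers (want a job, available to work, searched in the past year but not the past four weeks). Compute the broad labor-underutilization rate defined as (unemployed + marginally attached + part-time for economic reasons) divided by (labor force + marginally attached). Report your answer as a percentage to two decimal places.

Broad underutilization rate ≈ 9.95%.

Labor force = 1,461.99 + 60.91 = 1,522.90 thousand.
Numerator = 60.91 + 17.24 + 75.09 = 153.24 thousand.
Denominator = 1,522.90 + 17.24 = 1,540.14 thousand.
Broad rate = 153.24 / 1,540.14 = 9.95%.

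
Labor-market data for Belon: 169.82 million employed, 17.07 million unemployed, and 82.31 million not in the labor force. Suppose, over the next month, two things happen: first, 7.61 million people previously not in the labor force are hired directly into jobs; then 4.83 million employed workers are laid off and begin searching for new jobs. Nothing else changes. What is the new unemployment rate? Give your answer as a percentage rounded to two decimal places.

Initially, labor force = 169.82 + 17.07 = 186.89 million, so u = 17.07/186.89 = 9.13%.
After the first change, employed and labor force both rise by 7.61; unemployed unchanged → E = 177.43, U = 17.07, labor force = 194.50 million.
After the second change, employed falls and unemployed rises by 4.83; labor force unchanged → E = 172.60, U = 21.90, labor force = 194.50 million.
New unemployment rate = 21.90 / 194.50 = 11.26%.

New unemployment rate ≈ 11.26%.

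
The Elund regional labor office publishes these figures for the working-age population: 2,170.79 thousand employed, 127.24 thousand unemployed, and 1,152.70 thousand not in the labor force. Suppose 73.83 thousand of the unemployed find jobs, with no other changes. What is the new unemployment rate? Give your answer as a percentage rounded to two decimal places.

New unemployment rate ≈ 2.32%.

Initially, labor force = 2,170.79 + 127.24 = 2,298.03 thousand, so u = 127.24/2,298.03 = 5.54%.
After the change, unemployed falls and employed rises by 73.83; labor force unchanged → E = 2,244.62, U = 53.41, labor force = 2,298.03 thousand.
New unemployment rate = 53.41 / 2,298.03 = 2.32%.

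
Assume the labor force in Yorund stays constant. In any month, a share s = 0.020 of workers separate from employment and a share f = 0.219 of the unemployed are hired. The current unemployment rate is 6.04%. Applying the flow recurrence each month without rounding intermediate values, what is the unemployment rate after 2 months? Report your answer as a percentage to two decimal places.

With a fixed labor force, u_{t+1} = u_t + s·(1−u_t) − f·u_t = u_t·(1−s−f) + s.
Here 1−s−f = 0.761 and s = 0.020.
u_1 = 0.060400 × 0.761 + 0.020 = 0.065964.
u_2 = 0.065964 × 0.761 + 0.020 = 0.070199.

Unemployment rate after two months ≈ 7.02%.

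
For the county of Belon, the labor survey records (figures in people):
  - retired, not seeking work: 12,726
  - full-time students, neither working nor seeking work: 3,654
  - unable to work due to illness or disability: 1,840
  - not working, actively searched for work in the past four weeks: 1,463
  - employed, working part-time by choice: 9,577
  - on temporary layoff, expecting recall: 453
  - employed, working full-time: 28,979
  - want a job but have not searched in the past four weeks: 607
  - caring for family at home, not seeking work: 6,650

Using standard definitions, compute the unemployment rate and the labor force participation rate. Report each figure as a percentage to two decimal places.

Employed = 9,577 + 28,979 = 38,556.
Unemployed = 1,463 + 453 = 1,916 (jobless and actively searching, or on temporary layoff).
Labor force = 38,556 + 1,916 = 40,472.
Not in labor force = 12,726 + 3,654 + 1,840 + 607 + 6,650 = 25,477 (those not working and not actively searching are outside the labor force — including those who want a job but have given up searching).
Civilian working-age population = 40,472 + 25,477 = 65,949.
Unemployment rate = 1,916 / 40,472 = 4.73%.
Labor force participation rate = 40,472 / 65,949 = 61.37%.

Unemployment rate ≈ 4.73%; labor force participation rate ≈ 61.37%.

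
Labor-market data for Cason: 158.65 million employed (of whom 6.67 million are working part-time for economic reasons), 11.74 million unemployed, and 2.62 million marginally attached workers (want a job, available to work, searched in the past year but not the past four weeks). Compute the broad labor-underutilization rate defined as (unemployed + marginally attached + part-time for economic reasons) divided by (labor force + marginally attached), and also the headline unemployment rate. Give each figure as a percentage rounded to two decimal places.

Labor force = 158.65 + 11.74 = 170.39 million.
Numerator = 11.74 + 2.62 + 6.67 = 21.03 million.
Denominator = 170.39 + 2.62 = 173.01 million.
Broad rate = 21.03 / 173.01 = 12.16%.
Headline unemployment rate = 11.74 / 170.39 = 6.89%.

Broad underutilization rate ≈ 12.16%; headline unemployment rate ≈ 6.89%.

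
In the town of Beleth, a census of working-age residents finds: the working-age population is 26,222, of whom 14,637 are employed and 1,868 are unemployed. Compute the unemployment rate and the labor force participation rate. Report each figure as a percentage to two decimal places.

Unemployment rate ≈ 11.32%; labor force participation rate ≈ 62.94%.

Labor force = employed + unemployed = 14,637 + 1,868 = 16,505.
Unemployment rate = 1,868 / 16,505 = 11.32%.
Labor force participation rate = 16,505 / 26,222 = 62.94%.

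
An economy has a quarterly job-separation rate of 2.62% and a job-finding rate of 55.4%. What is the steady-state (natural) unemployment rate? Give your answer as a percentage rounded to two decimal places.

At steady state the flows balance: s·E = f·U, so U/(E+U) = s/(s+f).
u* = 2.62 / (2.62 + 55.4) = 2.62 / 58.02 = 4.52%.

Steady-state unemployment rate ≈ 4.52%.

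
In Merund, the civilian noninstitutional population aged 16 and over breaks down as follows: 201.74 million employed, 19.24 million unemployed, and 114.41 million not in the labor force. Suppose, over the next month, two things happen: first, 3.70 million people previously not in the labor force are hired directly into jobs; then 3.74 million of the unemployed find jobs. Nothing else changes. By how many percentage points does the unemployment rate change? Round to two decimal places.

Initially, labor force = 201.74 + 19.24 = 220.98 million, so u = 19.24/220.98 = 8.71%.
After the first change, employed and labor force both rise by 3.70; unemployed unchanged → E = 205.44, U = 19.24, labor force = 224.68 million.
After the second change, unemployed falls and employed rises by 3.74; labor force unchanged → E = 209.18, U = 15.50, labor force = 224.68 million.
New unemployment rate = 15.50 / 224.68 = 6.90%.
Change = 6.90% − 8.71% = −1.81 percentage points.

The unemployment rate changes by −1.81 percentage points.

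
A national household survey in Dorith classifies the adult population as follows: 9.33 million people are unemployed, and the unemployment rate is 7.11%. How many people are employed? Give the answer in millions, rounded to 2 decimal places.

Labor force = U / u = 9.33 / 0.0711 ≈ 131.22 million.
Employed = labor force − unemployed = 131.22 − 9.33 = 121.89 million.

About 121.89 million are employed.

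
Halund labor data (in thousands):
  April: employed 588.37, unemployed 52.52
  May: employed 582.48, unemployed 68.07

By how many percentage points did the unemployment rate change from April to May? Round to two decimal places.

April: labor force = 588.37 + 52.52 = 640.89; u = 52.52/640.89 = 8.19%.
May: labor force = 582.48 + 68.07 = 650.55; u = 68.07/650.55 = 10.46%.
Change = 10.46% − 8.19% = +2.27 pp.

The unemployment rate changed by +2.27 percentage points.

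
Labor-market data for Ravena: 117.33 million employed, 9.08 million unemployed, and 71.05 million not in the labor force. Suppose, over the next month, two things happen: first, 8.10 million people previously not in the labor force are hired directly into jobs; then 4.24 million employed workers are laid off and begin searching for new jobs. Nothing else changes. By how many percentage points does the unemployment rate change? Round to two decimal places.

The unemployment rate changes by +2.72 percentage points.

Initially, labor force = 117.33 + 9.08 = 126.41 million, so u = 9.08/126.41 = 7.18%.
After the first change, employed and labor force both rise by 8.10; unemployed unchanged → E = 125.43, U = 9.08, labor force = 134.51 million.
After the second change, employed falls and unemployed rises by 4.24; labor force unchanged → E = 121.19, U = 13.32, labor force = 134.51 million.
New unemployment rate = 13.32 / 134.51 = 9.90%.
Change = 9.90% − 7.18% = +2.72 percentage points.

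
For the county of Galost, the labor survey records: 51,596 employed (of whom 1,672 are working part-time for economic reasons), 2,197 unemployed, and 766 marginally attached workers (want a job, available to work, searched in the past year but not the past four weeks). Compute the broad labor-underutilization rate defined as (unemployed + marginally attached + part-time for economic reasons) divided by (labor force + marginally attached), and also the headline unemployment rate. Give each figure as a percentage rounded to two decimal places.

Broad underutilization rate ≈ 8.50%; headline unemployment rate ≈ 4.08%.

Labor force = 51,596 + 2,197 = 53,793.
Numerator = 2,197 + 766 + 1,672 = 4,635.
Denominator = 53,793 + 766 = 54,559.
Broad rate = 4,635 / 54,559 = 8.50%.
Headline unemployment rate = 2,197 / 53,793 = 4.08%.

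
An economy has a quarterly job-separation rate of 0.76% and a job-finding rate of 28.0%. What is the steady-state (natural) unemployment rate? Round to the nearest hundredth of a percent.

At steady state the flows balance: s·E = f·U, so U/(E+U) = s/(s+f).
u* = 0.76 / (0.76 + 28.0) = 0.76 / 28.76 = 2.64%.

Steady-state unemployment rate ≈ 2.64%.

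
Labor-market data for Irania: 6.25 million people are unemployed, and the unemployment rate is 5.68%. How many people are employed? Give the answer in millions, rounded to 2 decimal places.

About 103.79 million are employed.

Labor force = U / u = 6.25 / 0.0568 ≈ 110.04 million.
Employed = labor force − unemployed = 110.04 − 6.25 = 103.79 million.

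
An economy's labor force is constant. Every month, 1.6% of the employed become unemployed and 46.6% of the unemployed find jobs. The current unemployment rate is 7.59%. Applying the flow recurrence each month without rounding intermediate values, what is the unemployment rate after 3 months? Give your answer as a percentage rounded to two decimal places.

With a fixed labor force, u_{t+1} = u_t + s·(1−u_t) − f·u_t = u_t·(1−s−f) + s.
Here 1−s−f = 0.518 and s = 0.016.
u_1 = 0.075900 × 0.518 + 0.016 = 0.055316.
u_2 = 0.055316 × 0.518 + 0.016 = 0.044654.
u_3 = 0.044654 × 0.518 + 0.016 = 0.039131.

Unemployment rate after three months ≈ 3.91%.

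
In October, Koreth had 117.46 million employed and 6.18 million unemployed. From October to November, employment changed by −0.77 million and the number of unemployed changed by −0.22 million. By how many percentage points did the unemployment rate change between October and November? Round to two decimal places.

October: labor force = 117.46 + 6.18 = 123.64; u = 6.18/123.64 = 5.00%.
November: labor force = 116.69 + 5.96 = 122.65; u = 5.96/122.65 = 4.86%.
Change = 4.86% − 5.00% = −0.14 pp.

The unemployment rate changed by −0.14 percentage points.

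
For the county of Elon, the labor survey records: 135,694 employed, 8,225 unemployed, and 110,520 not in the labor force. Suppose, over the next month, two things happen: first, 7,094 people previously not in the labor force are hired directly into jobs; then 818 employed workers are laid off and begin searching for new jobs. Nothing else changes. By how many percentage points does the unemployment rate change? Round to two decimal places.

The unemployment rate changes by +0.27 percentage points.

Initially, labor force = 135,694 + 8,225 = 143,919, so u = 8,225/143,919 = 5.72%.
After the first change, employed and labor force both rise by 7,094; unemployed unchanged → E = 142,788, U = 8,225, labor force = 151,013.
After the second change, employed falls and unemployed rises by 818; labor force unchanged → E = 141,970, U = 9,043, labor force = 151,013.
New unemployment rate = 9,043 / 151,013 = 5.99%.
Change = 5.99% − 5.72% = +0.27 percentage points.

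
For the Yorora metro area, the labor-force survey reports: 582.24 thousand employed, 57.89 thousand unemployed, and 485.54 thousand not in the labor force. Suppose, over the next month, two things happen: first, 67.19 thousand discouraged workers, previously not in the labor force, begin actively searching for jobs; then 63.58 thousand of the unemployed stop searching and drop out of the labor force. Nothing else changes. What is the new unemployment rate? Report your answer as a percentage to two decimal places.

New unemployment rate ≈ 9.55%.

Initially, labor force = 582.24 + 57.89 = 640.13 thousand, so u = 57.89/640.13 = 9.04%.
After the first change, unemployed and labor force both rise by 67.19 → E = 582.24, U = 125.08, labor force = 707.32 thousand.
After the second change, unemployed and labor force both fall by 63.58 → E = 582.24, U = 61.50, labor force = 643.74 thousand.
New unemployment rate = 61.50 / 643.74 = 9.55%.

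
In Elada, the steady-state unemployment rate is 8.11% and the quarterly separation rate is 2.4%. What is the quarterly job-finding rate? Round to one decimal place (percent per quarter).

From u* = s/(s+f): f = s·(1−u)/u.
f = 2.4 × (1 − 0.0811) / 0.0811 = 2.2054 / 0.0811 ≈ 27.2% per quarter.

Job-finding rate ≈ 27.2% per quarter.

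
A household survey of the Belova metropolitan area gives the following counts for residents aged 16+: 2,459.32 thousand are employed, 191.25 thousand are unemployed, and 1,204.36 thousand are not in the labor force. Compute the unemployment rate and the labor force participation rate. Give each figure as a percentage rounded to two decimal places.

Unemployment rate ≈ 7.22%; labor force participation rate ≈ 68.76%.

Labor force = employed + unemployed = 2,459.32 + 191.25 = 2,650.57 thousand.
Working-age population = 2,650.57 + 1,204.36 = 3,854.93 thousand.
Unemployment rate = 191.25 / 2,650.57 = 7.22%.
Labor force participation rate = 2,650.57 / 3,854.93 = 68.76%.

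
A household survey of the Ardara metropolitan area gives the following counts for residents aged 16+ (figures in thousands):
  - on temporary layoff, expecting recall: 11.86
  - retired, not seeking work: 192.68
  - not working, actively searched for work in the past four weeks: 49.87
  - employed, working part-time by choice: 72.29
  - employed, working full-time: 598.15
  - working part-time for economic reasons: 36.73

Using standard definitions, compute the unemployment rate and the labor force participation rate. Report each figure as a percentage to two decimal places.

Employed = 72.29 + 598.15 + 36.73 = 707.17 thousand (anyone who worked, including part-time for economic reasons, counts as employed).
Unemployed = 11.86 + 49.87 = 61.73 thousand (jobless and actively searching, or on temporary layoff).
Labor force = 707.17 + 61.73 = 768.90 thousand.
Not in labor force = 192.68 thousand (those not working and not actively searching are outside the labor force).
Civilian working-age population = 768.90 + 192.68 = 961.58 thousand.
Unemployment rate = 61.73 / 768.90 = 8.03%.
Labor force participation rate = 768.90 / 961.58 = 79.96%.

Unemployment rate ≈ 8.03%; labor force participation rate ≈ 79.96%.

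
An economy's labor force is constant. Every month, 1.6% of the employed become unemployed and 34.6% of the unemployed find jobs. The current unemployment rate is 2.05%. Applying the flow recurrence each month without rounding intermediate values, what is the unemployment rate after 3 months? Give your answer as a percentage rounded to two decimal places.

With a fixed labor force, u_{t+1} = u_t + s·(1−u_t) − f·u_t = u_t·(1−s−f) + s.
Here 1−s−f = 0.638 and s = 0.016.
u_1 = 0.020500 × 0.638 + 0.016 = 0.029079.
u_2 = 0.029079 × 0.638 + 0.016 = 0.034552.
u_3 = 0.034552 × 0.638 + 0.016 = 0.038044.

Unemployment rate after three months ≈ 3.80%.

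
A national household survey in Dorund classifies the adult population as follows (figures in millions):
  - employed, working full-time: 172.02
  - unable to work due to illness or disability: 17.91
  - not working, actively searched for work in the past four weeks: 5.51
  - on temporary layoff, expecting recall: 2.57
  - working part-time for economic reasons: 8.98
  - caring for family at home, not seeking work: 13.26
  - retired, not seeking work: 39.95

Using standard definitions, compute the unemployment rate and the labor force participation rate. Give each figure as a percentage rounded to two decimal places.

Unemployment rate ≈ 4.27%; labor force participation rate ≈ 72.67%.

Employed = 172.02 + 8.98 = 181.00 million (anyone who worked, including part-time for economic reasons, counts as employed).
Unemployed = 5.51 + 2.57 = 8.08 million (jobless and actively searching, or on temporary layoff).
Labor force = 181.00 + 8.08 = 189.08 million.
Not in labor force = 17.91 + 13.26 + 39.95 = 71.12 million (those not working and not actively searching are outside the labor force).
Civilian working-age population = 189.08 + 71.12 = 260.20 million.
Unemployment rate = 8.08 / 189.08 = 4.27%.
Labor force participation rate = 189.08 / 260.20 = 72.67%.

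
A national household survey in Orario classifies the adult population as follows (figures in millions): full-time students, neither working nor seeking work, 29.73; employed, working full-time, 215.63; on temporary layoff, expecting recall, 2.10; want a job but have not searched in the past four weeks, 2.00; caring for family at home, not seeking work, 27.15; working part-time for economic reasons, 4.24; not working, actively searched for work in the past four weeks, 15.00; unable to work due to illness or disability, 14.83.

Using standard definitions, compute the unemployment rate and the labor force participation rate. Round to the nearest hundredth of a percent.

Employed = 215.63 + 4.24 = 219.87 million (anyone who worked, including part-time for economic reasons, counts as employed).
Unemployed = 2.10 + 15.00 = 17.10 million (jobless and actively searching, or on temporary layoff).
Labor force = 219.87 + 17.10 = 236.97 million.
Not in labor force = 29.73 + 2.00 + 27.15 + 14.83 = 73.71 million (those not working and not actively searching are outside the labor force — including those who want a job but have given up searching).
Civilian working-age population = 236.97 + 73.71 = 310.68 million.
Unemployment rate = 17.10 / 236.97 = 7.22%.
Labor force participation rate = 236.97 / 310.68 = 76.27%.

Unemployment rate ≈ 7.22%; labor force participation rate ≈ 76.27%.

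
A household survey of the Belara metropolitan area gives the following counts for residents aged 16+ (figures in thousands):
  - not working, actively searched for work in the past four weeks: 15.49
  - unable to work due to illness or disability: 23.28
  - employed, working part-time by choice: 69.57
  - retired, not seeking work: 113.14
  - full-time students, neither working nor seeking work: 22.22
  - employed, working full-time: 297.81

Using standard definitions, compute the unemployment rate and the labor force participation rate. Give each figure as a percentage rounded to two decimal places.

Employed = 69.57 + 297.81 = 367.38 thousand.
Unemployed = 15.49 thousand.
Labor force = 367.38 + 15.49 = 382.87 thousand.
Not in labor force = 23.28 + 113.14 + 22.22 = 158.64 thousand (those not working and not actively searching are outside the labor force).
Civilian working-age population = 382.87 + 158.64 = 541.51 thousand.
Unemployment rate = 15.49 / 382.87 = 4.05%.
Labor force participation rate = 382.87 / 541.51 = 70.70%.

Unemployment rate ≈ 4.05%; labor force participation rate ≈ 70.70%.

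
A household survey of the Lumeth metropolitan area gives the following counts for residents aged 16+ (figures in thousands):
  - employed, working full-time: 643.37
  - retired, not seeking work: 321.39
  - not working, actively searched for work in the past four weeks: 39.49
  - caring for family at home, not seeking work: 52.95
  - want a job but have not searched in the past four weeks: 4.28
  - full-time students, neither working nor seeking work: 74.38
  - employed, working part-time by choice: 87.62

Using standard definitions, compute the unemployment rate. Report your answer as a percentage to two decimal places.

Employed = 643.37 + 87.62 = 730.99 thousand.
Unemployed = 39.49 thousand.
Labor force = 730.99 + 39.49 = 770.48 thousand.
Unemployment rate = 39.49 / 770.48 = 5.13%.

Unemployment rate ≈ 5.13%.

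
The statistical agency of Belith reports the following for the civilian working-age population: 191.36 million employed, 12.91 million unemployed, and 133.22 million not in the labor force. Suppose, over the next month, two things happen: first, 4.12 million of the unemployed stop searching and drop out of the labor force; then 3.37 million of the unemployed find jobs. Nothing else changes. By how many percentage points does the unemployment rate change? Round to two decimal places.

Initially, labor force = 191.36 + 12.91 = 204.27 million, so u = 12.91/204.27 = 6.32%.
After the first change, unemployed and labor force both fall by 4.12 → E = 191.36, U = 8.79, labor force = 200.15 million.
After the second change, unemployed falls and employed rises by 3.37; labor force unchanged → E = 194.73, U = 5.42, labor force = 200.15 million.
New unemployment rate = 5.42 / 200.15 = 2.71%.
Change = 2.71% − 6.32% = −3.61 percentage points.

The unemployment rate changes by −3.61 percentage points.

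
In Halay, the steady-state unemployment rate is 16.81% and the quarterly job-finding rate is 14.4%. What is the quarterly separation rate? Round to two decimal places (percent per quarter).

Separation rate ≈ 2.91% per quarter.

From u* = s/(s+f): s = u·f/(1−u).
s = 0.1681 × 14.4 / (1 − 0.1681) = 2.4206 / 0.8319 ≈ 2.91% per quarter.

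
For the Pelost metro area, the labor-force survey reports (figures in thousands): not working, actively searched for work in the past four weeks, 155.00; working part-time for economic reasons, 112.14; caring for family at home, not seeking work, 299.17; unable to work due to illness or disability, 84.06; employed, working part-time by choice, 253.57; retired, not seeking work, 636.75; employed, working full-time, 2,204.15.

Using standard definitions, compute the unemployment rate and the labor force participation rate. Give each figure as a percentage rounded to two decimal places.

Employed = 112.14 + 253.57 + 2,204.15 = 2,569.86 thousand (anyone who worked, including part-time for economic reasons, counts as employed).
Unemployed = 155.00 thousand.
Labor force = 2,569.86 + 155.00 = 2,724.86 thousand.
Not in labor force = 299.17 + 84.06 + 636.75 = 1,019.98 thousand (those not working and not actively searching are outside the labor force).
Civilian working-age population = 2,724.86 + 1,019.98 = 3,744.84 thousand.
Unemployment rate = 155.00 / 2,724.86 = 5.69%.
Labor force participation rate = 2,724.86 / 3,744.84 = 72.76%.

Unemployment rate ≈ 5.69%; labor force participation rate ≈ 72.76%.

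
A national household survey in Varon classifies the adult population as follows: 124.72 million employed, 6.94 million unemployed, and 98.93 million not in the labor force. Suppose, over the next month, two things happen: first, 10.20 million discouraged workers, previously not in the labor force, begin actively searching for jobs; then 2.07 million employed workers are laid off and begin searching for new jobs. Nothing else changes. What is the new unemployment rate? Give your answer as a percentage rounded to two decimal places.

Initially, labor force = 124.72 + 6.94 = 131.66 million, so u = 6.94/131.66 = 5.27%.
After the first change, unemployed and labor force both rise by 10.20 → E = 124.72, U = 17.14, labor force = 141.86 million.
After the second change, employed falls and unemployed rises by 2.07; labor force unchanged → E = 122.65, U = 19.21, labor force = 141.86 million.
New unemployment rate = 19.21 / 141.86 = 13.54%.

New unemployment rate ≈ 13.54%.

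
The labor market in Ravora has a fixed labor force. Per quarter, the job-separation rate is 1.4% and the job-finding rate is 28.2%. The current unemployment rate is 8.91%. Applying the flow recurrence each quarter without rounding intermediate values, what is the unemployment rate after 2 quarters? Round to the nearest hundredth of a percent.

With a fixed labor force, u_{t+1} = u_t + s·(1−u_t) − f·u_t = u_t·(1−s−f) + s.
Here 1−s−f = 0.704 and s = 0.014.
u_1 = 0.089100 × 0.704 + 0.014 = 0.076726.
u_2 = 0.076726 × 0.704 + 0.014 = 0.068015.

Unemployment rate after two quarters ≈ 6.80%.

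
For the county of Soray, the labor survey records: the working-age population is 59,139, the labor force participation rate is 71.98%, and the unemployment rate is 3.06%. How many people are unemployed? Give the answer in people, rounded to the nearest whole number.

About 1,303 are unemployed.

Labor force = 0.7198 × 59,139 = 42,568.
Unemployed = 0.0306 × 42,568 ≈ 1,303.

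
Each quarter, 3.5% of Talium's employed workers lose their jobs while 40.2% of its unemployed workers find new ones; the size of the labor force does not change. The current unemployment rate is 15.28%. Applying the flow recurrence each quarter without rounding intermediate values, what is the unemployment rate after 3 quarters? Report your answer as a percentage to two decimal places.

With a fixed labor force, u_{t+1} = u_t + s·(1−u_t) − f·u_t = u_t·(1−s−f) + s.
Here 1−s−f = 0.563 and s = 0.035.
u_1 = 0.152800 × 0.563 + 0.035 = 0.121026.
u_2 = 0.121026 × 0.563 + 0.035 = 0.103138.
u_3 = 0.103138 × 0.563 + 0.035 = 0.093067.

Unemployment rate after three quarters ≈ 9.31%.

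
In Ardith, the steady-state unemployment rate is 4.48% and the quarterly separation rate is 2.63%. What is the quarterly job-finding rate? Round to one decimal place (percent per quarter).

From u* = s/(s+f): f = s·(1−u)/u.
f = 2.63 × (1 − 0.0448) / 0.0448 = 2.5122 / 0.0448 ≈ 56.1% per quarter.

Job-finding rate ≈ 56.1% per quarter.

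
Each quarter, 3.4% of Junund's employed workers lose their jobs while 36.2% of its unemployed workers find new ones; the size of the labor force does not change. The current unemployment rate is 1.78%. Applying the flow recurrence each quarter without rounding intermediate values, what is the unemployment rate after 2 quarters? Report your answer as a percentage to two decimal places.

Unemployment rate after two quarters ≈ 6.10%.

With a fixed labor force, u_{t+1} = u_t + s·(1−u_t) − f·u_t = u_t·(1−s−f) + s.
Here 1−s−f = 0.604 and s = 0.034.
u_1 = 0.017800 × 0.604 + 0.034 = 0.044751.
u_2 = 0.044751 × 0.604 + 0.034 = 0.061030.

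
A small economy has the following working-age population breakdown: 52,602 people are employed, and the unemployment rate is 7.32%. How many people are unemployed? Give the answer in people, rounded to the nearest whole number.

About 4,155 are unemployed.

Let U be the number unemployed. The labor force is E + U, and U/(E+U) = 0.0732.
So U = 0.0732 × 52,602 / (1 − 0.0732) = 3850.47 / 0.9268 ≈ 4,155.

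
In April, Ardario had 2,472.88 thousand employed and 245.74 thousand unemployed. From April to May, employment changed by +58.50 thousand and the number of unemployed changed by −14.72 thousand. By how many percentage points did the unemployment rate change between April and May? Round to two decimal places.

The unemployment rate changed by −0.68 percentage points.

April: labor force = 2,472.88 + 245.74 = 2,718.62; u = 245.74/2,718.62 = 9.04%.
May: labor force = 2,531.38 + 231.02 = 2,762.40; u = 231.02/2,762.40 = 8.36%.
Change = 8.36% − 9.04% = −0.68 pp.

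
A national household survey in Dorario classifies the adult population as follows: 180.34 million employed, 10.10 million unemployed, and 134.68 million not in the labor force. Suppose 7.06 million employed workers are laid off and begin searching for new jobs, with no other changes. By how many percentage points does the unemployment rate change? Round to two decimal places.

The unemployment rate changes by +3.71 percentage points.

Initially, labor force = 180.34 + 10.10 = 190.44 million, so u = 10.10/190.44 = 5.30%.
After the change, employed falls and unemployed rises by 7.06; labor force unchanged → E = 173.28, U = 17.16, labor force = 190.44 million.
New unemployment rate = 17.16 / 190.44 = 9.01%.
Change = 9.01% − 5.30% = +3.71 percentage points.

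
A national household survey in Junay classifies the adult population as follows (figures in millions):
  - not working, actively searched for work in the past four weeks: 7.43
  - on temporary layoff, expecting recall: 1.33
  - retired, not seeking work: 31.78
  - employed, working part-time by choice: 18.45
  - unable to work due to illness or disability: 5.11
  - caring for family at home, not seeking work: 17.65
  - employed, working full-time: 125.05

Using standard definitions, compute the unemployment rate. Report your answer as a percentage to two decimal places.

Unemployment rate ≈ 5.75%.

Employed = 18.45 + 125.05 = 143.50 million.
Unemployed = 7.43 + 1.33 = 8.76 million (jobless and actively searching, or on temporary layoff).
Labor force = 143.50 + 8.76 = 152.26 million.
Unemployment rate = 8.76 / 152.26 = 5.75%.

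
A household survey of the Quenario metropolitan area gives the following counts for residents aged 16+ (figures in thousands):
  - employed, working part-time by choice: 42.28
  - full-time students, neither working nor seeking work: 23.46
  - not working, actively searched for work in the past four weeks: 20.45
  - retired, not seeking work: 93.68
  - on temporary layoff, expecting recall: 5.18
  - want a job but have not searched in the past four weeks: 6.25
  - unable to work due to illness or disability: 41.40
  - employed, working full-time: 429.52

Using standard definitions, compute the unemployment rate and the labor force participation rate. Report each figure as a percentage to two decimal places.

Employed = 42.28 + 429.52 = 471.80 thousand.
Unemployed = 20.45 + 5.18 = 25.63 thousand (jobless and actively searching, or on temporary layoff).
Labor force = 471.80 + 25.63 = 497.43 thousand.
Not in labor force = 23.46 + 93.68 + 6.25 + 41.40 = 164.79 thousand (those not working and not actively searching are outside the labor force — including those who want a job but have given up searching).
Civilian working-age population = 497.43 + 164.79 = 662.22 thousand.
Unemployment rate = 25.63 / 497.43 = 5.15%.
Labor force participation rate = 497.43 / 662.22 = 75.12%.

Unemployment rate ≈ 5.15%; labor force participation rate ≈ 75.12%.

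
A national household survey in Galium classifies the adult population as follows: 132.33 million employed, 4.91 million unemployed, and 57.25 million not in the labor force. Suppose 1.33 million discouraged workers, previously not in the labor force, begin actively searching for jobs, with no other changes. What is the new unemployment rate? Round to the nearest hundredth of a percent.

New unemployment rate ≈ 4.50%.

Initially, labor force = 132.33 + 4.91 = 137.24 million, so u = 4.91/137.24 = 3.58%.
After the change, unemployed and labor force both rise by 1.33 → E = 132.33, U = 6.24, labor force = 138.57 million.
New unemployment rate = 6.24 / 138.57 = 4.50%.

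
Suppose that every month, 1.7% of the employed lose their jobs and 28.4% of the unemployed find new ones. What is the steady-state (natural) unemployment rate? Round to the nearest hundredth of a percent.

Steady-state unemployment rate ≈ 5.65%.

At steady state the flows balance: s·E = f·U, so U/(E+U) = s/(s+f).
u* = 1.7 / (1.7 + 28.4) = 1.7 / 30.10 = 5.65%.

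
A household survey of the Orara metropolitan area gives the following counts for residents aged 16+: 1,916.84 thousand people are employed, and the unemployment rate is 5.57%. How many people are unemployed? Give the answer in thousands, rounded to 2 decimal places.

Let U be the number unemployed. The labor force is E + U, and U/(E+U) = 0.0557.
So U = 0.0557 × 1,916.84 / (1 − 0.0557) = 106.7680 / 0.9443 ≈ 113.07 thousand.

About 113.07 thousand are unemployed.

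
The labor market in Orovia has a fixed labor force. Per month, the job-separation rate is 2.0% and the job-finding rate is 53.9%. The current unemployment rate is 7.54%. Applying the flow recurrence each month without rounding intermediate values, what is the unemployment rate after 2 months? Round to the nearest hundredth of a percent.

Unemployment rate after two months ≈ 4.35%.

With a fixed labor force, u_{t+1} = u_t + s·(1−u_t) − f·u_t = u_t·(1−s−f) + s.
Here 1−s−f = 0.441 and s = 0.020.
u_1 = 0.075400 × 0.441 + 0.020 = 0.053251.
u_2 = 0.053251 × 0.441 + 0.020 = 0.043484.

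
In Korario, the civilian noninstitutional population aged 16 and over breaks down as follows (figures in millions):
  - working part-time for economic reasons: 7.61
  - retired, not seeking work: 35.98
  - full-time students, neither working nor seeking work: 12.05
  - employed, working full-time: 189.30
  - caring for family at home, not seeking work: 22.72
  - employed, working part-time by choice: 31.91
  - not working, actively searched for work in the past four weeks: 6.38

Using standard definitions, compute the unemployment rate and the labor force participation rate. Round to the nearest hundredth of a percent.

Unemployment rate ≈ 2.71%; labor force participation rate ≈ 76.88%.

Employed = 7.61 + 189.30 + 31.91 = 228.82 million (anyone who worked, including part-time for economic reasons, counts as employed).
Unemployed = 6.38 million.
Labor force = 228.82 + 6.38 = 235.20 million.
Not in labor force = 35.98 + 12.05 + 22.72 = 70.75 million (those not working and not actively searching are outside the labor force).
Civilian working-age population = 235.20 + 70.75 = 305.95 million.
Unemployment rate = 6.38 / 235.20 = 2.71%.
Labor force participation rate = 235.20 / 305.95 = 76.88%.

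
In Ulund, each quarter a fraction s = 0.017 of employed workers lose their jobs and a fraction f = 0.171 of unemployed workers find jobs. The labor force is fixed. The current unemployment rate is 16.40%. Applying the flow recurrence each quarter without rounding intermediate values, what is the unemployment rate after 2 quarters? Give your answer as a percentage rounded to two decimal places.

Unemployment rate after two quarters ≈ 13.89%.

With a fixed labor force, u_{t+1} = u_t + s·(1−u_t) − f·u_t = u_t·(1−s−f) + s.
Here 1−s−f = 0.812 and s = 0.017.
u_1 = 0.164000 × 0.812 + 0.017 = 0.150168.
u_2 = 0.150168 × 0.812 + 0.017 = 0.138936.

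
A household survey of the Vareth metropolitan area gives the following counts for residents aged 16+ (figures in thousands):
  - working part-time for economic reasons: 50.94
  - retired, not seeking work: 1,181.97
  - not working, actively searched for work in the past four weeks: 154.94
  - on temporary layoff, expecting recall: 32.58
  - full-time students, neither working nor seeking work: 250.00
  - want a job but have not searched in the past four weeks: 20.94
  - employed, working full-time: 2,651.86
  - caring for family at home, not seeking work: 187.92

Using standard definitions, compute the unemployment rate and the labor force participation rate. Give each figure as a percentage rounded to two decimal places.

Unemployment rate ≈ 6.49%; labor force participation rate ≈ 63.79%.

Employed = 50.94 + 2,651.86 = 2,702.80 thousand (anyone who worked, including part-time for economic reasons, counts as employed).
Unemployed = 154.94 + 32.58 = 187.52 thousand (jobless and actively searching, or on temporary layoff).
Labor force = 2,702.80 + 187.52 = 2,890.32 thousand.
Not in labor force = 1,181.97 + 250.00 + 20.94 + 187.92 = 1,640.83 thousand (those not working and not actively searching are outside the labor force — including those who want a job but have given up searching).
Civilian working-age population = 2,890.32 + 1,640.83 = 4,531.15 thousand.
Unemployment rate = 187.52 / 2,890.32 = 6.49%.
Labor force participation rate = 2,890.32 / 4,531.15 = 63.79%.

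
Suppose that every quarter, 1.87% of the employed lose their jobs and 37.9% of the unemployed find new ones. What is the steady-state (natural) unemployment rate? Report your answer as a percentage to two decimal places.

At steady state the flows balance: s·E = f·U, so U/(E+U) = s/(s+f).
u* = 1.87 / (1.87 + 37.9) = 1.87 / 39.77 = 4.70%.

Steady-state unemployment rate ≈ 4.70%.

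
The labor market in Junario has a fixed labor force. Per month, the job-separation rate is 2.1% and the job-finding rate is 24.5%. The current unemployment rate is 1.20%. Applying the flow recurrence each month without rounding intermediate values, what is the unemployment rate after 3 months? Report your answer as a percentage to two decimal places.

Unemployment rate after three months ≈ 5.25%.

With a fixed labor force, u_{t+1} = u_t + s·(1−u_t) − f·u_t = u_t·(1−s−f) + s.
Here 1−s−f = 0.734 and s = 0.021.
u_1 = 0.012000 × 0.734 + 0.021 = 0.029808.
u_2 = 0.029808 × 0.734 + 0.021 = 0.042879.
u_3 = 0.042879 × 0.734 + 0.021 = 0.052473.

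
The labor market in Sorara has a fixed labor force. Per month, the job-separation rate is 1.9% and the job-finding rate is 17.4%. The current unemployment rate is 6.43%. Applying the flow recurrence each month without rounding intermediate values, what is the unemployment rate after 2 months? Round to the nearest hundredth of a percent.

With a fixed labor force, u_{t+1} = u_t + s·(1−u_t) − f·u_t = u_t·(1−s−f) + s.
Here 1−s−f = 0.807 and s = 0.019.
u_1 = 0.064300 × 0.807 + 0.019 = 0.070890.
u_2 = 0.070890 × 0.807 + 0.019 = 0.076208.

Unemployment rate after two months ≈ 7.62%.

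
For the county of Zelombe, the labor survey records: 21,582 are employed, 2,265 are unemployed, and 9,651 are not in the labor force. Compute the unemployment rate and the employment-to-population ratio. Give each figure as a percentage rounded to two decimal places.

Unemployment rate ≈ 9.50%; employment-population ratio ≈ 64.43%.

Labor force = employed + unemployed = 21,582 + 2,265 = 23,847.
Working-age population = 23,847 + 9,651 = 33,498.
Unemployment rate = 2,265 / 23,847 = 9.50%.
Employment-population ratio = 21,582 / 33,498 = 64.43%.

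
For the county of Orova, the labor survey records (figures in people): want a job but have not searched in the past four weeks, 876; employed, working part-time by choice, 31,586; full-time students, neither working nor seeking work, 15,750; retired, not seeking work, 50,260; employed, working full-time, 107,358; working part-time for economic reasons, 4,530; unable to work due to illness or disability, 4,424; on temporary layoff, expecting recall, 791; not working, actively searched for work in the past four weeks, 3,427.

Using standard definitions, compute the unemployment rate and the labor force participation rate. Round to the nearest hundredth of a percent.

Unemployment rate ≈ 2.86%; labor force participation rate ≈ 67.44%.

Employed = 31,586 + 107,358 + 4,530 = 143,474 (anyone who worked, including part-time for economic reasons, counts as employed).
Unemployed = 791 + 3,427 = 4,218 (jobless and actively searching, or on temporary layoff).
Labor force = 143,474 + 4,218 = 147,692.
Not in labor force = 876 + 15,750 + 50,260 + 4,424 = 71,310 (those not working and not actively searching are outside the labor force — including those who want a job but have given up searching).
Civilian working-age population = 147,692 + 71,310 = 219,002.
Unemployment rate = 4,218 / 147,692 = 2.86%.
Labor force participation rate = 147,692 / 219,002 = 67.44%.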